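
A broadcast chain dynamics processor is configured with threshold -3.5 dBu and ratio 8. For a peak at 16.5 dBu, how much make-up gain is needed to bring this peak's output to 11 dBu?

12 dB

Overshoot 20 dB → 20/8 = 2.5 dB after compression, so the compressed level is -3.5 + 2.5 = -1 dBu.
Make-up = target − compressed = 11 − (-1) = 12 dB.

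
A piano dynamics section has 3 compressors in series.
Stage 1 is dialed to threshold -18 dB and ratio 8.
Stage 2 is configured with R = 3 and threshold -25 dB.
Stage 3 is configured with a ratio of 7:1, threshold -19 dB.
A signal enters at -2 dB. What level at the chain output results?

Stage 1: -2 dB is 16 dB over -18 dB; at 8:1 that becomes 2 dB over, giving -16 dB.
Stage 2: -16 dB is 9 dB over -25 dB; at 3:1 that becomes 3 dB over, giving -22 dB.
Stage 3: -22 dB ≤ -19 dB, so stage 3 doesn't engage; output -22 dB.

-22 dB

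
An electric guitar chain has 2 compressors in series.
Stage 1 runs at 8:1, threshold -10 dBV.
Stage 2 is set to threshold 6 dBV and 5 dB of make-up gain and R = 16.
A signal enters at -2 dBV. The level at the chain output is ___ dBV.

Stage 1: overshoot 8 dB → 8/8 = 1 dB → -9 dBV.
Stage 2: -9 dBV is at or below the 6 dBV threshold — no compression; make-up brings it to -4 dBV.

-4 dBV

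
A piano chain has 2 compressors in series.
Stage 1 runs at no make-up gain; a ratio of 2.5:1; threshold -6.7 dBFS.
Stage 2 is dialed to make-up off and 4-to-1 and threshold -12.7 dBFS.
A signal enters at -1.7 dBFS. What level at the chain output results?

Stage 1: overshoot 5 dB → 5/2.5 = 2 dB → -4.7 dBFS.
Stage 2: overshoot 8 dB → 8/4 = 2 dB → -10.7 dBFS.

-10.7 dBFS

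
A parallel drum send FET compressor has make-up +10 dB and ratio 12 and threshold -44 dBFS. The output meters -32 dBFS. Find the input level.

Before make-up, the level was -32 − 10 = -42 dBFS.
That's 2 dB above the -44 dBFS threshold.
Undo the ratio: input overshoot = 2 × 12 = 24 dB, giving input = -20 dBFS.

-20 dBFS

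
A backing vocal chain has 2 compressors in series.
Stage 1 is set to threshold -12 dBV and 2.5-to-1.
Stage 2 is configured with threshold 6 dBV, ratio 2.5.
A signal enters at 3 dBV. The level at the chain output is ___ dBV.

Stage 1: 15 dB above -12 dBV, reduced 2.5:1 to 6 dB above → -6 dBV.
Stage 2: -6 dBV ≤ 6 dBV, so stage 2 doesn't engage; output -6 dBV.

-6 dBV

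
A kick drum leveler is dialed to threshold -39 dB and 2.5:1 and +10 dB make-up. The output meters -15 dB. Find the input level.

-4 dB

Before make-up, the level was -15 − 10 = -25 dB.
Post-compression overshoot = -25 − (-39) = 14 dB.
Input overshoot = R × output overshoot = 35 dB → input = -39 + 35 = -4 dB.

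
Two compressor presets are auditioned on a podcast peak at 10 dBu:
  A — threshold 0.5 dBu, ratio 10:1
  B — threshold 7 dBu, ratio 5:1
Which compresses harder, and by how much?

A, by 6.15 dB

A: 9.5 dB over, compressed to 0.95 dB over, so 8.55 dB of GR.
B: 3 dB over, compressed to 0.6 dB over, so 2.4 dB of GR.
Difference: 6.15 dB in favour of A.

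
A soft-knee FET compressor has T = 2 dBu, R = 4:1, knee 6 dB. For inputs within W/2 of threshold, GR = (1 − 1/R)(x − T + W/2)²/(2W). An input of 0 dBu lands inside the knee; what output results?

x − T + W/2 = 0 − 2 + 3 = 1.
GR = (1 − 1/4) × 1² / 12 = 0.75 × 1 / 12 = 0.0625 dB.
Output = 0 − 0.0625 = -0.0625 dBu.

-0.0625 dBu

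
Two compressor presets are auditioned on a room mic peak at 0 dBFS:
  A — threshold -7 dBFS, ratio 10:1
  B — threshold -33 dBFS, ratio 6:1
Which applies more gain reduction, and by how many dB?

A: overshoot 7 dB → output overshoot 0.7 dB → GR 6.3 dB.
B: overshoot 33 dB → output overshoot 5.5 dB → GR 27.5 dB.
Difference: 21.2 dB in favour of B.

B, by 21.2 dB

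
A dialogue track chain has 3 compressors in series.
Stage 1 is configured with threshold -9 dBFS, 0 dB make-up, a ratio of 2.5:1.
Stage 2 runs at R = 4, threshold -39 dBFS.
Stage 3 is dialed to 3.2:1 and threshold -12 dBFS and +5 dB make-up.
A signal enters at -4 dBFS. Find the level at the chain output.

-26 dBFS

Stage 1: 5 dB above -9 dBFS, reduced 2.5:1 to 2 dB above → -7 dBFS.
Stage 2: 32 dB above -39 dBFS, reduced 4:1 to 8 dB above → -31 dBFS.
Stage 3: below threshold (-31 ≤ -12); passes unchanged; make-up brings it to -26 dBFS.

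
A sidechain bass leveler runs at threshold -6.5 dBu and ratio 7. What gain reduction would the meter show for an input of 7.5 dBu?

7.5 dBu exceeds the threshold by 14 dB.
After 7:1 compression the overshoot becomes 14/7 = 2 dB.
So the signal is attenuated by 14 − 2 = 12 dB.

12 dB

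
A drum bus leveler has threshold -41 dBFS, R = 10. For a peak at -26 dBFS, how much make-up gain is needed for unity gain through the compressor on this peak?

13.5 dB

Without make-up, output = threshold + overshoot/10 = -41 + 1.5 = -39.5 dBFS.
Gap to target: 13.5 dB.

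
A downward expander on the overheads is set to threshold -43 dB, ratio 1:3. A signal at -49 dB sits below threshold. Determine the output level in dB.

-61 dB

The input is 6 dB below the -43 dB threshold.
A 1:3 expander multiplies undershoot by 3: 6 × 3 = 18 dB below threshold.
Output = -43 − 18 = -61 dB.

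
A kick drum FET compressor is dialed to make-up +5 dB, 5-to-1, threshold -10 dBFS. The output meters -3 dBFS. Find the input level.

0 dBFS

Remove make-up: -3 − 5 = -8 dBFS.
Post-compression overshoot = -8 − (-10) = 2 dB.
Undo the ratio: input overshoot = 2 × 5 = 10 dB, giving input = 0 dBFS.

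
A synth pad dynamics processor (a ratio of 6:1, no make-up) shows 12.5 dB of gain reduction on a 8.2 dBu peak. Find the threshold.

Gain reduction = 8.2 − (-4.3) = 12.5 dB; output overshoot = GR / (R − 1) = 12.5 / 5 = 2.5 dB.
Threshold = output − output overshoot = -4.3 − 2.5 = -6.8 dBu.

-6.8 dBu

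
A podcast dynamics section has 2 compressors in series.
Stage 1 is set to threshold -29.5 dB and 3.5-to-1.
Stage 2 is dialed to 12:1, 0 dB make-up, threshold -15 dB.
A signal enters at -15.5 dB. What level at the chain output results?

Stage 1: 14 dB above -29.5 dB, reduced 3.5:1 to 4 dB above → -25.5 dB.
Stage 2: -25.5 dB is at or below the -15 dB threshold — no compression; output -25.5 dB.

-25.5 dB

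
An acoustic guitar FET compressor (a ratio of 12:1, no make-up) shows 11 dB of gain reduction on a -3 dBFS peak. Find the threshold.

-15 dBFS

Gain reduction = -3 − (-14) = 11 dB; output overshoot = GR / (R − 1) = 11 / 11 = 1 dB.
Threshold = output − output overshoot = -14 − 1 = -15 dBFS.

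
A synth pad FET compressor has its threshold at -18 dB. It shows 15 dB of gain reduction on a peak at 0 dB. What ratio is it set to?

6:1

Input overshoot = 0 − (-18) = 18 dB.
Output overshoot = 18 − 15 = 3 dB.
Ratio = input overshoot / output overshoot = 18 / 3 = 6.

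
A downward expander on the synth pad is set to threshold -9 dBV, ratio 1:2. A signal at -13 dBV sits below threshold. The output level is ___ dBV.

Below threshold, a 1:2 expander applies gain = (2−1)×(T − x) of attenuation.
(2−1) × 4 = 4 dB, so output = -13 − 4 = -17 dBV.

-17 dBV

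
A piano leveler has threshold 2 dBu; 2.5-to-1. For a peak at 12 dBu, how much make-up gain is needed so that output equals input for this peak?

Overshoot 10 dB → 10/2.5 = 4 dB after compression, so the compressed level is 2 + 4 = 6 dBu.
Make-up = target − compressed = 12 − 6 = 6 dB.

6 dB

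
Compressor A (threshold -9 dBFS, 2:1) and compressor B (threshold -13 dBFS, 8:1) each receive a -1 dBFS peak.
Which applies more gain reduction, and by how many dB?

A: overshoot 8 dB → output overshoot 4 dB → GR 4 dB.
B: overshoot 12 dB → output overshoot 1.5 dB → GR 10.5 dB.
B applies 6.5 dB more gain reduction.

B, by 6.5 dB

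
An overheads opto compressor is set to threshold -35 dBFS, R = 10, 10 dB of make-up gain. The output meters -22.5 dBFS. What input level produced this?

-10 dBFS

Remove make-up: -22.5 − 10 = -32.5 dBFS.
The compressed level sits -32.5 − (-35) = 2.5 dB over threshold.
Undo the ratio: input overshoot = 2.5 × 10 = 25 dB, giving input = -10 dBFS.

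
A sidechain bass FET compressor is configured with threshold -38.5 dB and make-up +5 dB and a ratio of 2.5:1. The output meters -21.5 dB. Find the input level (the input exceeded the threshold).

-8.5 dB

Stripping the +5 dB make-up gives -26.5 dB at the gain stage.
That's 12 dB above the -38.5 dB threshold.
Undo the ratio: input overshoot = 12 × 2.5 = 30 dB, giving input = -8.5 dB.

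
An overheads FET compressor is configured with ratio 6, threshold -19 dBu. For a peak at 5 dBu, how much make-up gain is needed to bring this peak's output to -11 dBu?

The peak compresses to -19 + 24/6 = -15 dBu.
To reach -11 dBu requires -11 − (-15) = 4 dB of make-up.

4 dB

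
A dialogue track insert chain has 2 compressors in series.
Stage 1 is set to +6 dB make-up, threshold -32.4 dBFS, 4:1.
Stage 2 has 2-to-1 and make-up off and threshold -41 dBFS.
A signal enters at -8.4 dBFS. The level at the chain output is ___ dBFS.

Stage 1: overshoot 24 dB → 24/4 = 6 dB → -26.4 dBFS; +6 dB make-up → -20.4 dBFS.
Stage 2: overshoot 20.6 dB → 20.6/2 = 10.3 dB → -30.7 dBFS.

-30.7 dBFS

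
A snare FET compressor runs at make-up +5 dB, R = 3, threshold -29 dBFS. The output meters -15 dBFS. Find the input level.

Stripping the +5 dB make-up gives -20 dBFS at the gain stage.
Post-compression overshoot = -20 − (-29) = 9 dB.
Before 3:1 compression the overshoot was 9 × 3 = 27 dB, so input = -29 + 27 = -2 dBFS.

-2 dBFS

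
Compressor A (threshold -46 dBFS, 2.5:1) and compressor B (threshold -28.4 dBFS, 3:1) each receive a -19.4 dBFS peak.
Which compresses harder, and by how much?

A, by 9.96 dB

A: GR = 26.6 − 26.6/2.5 = 15.96 dB.
B: GR = 9 − 9/3 = 6 dB.
A reduces 9.96 dB more.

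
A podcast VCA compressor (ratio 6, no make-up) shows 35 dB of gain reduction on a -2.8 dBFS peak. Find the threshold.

Let T be the threshold. Output overshoot = (input overshoot)/R, so -37.8 − T = (-2.8 − T)/6.
6·(-37.8 − T) = -2.8 − T → 5·T = -226.8 − (-2.8) = -224.
T = -224/5 = -44.8 dBFS.

-44.8 dBFS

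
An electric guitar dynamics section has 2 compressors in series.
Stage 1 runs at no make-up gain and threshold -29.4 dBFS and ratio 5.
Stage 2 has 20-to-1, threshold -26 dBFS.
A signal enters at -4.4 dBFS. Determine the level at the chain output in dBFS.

-25.92 dBFS

Stage 1: 25 dB above -29.4 dBFS, reduced 5:1 to 5 dB above → -24.4 dBFS.
Stage 2: 1.6 dB above -26 dBFS, reduced 20:1 to 0.08 dB above → -25.92 dBFS.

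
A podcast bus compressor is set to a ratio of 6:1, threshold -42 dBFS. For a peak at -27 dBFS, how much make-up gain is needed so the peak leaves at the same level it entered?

12.5 dB

The peak compresses to -42 + 15/6 = -39.5 dBFS.
To reach -27 dBFS requires -27 − (-39.5) = 12.5 dB of make-up.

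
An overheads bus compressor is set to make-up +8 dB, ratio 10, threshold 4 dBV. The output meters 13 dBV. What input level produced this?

14 dBV

Stripping the +8 dB make-up gives 5 dBV at the gain stage.
The compressed level sits 5 − 4 = 1 dB over threshold.
Input overshoot = R × output overshoot = 10 dB → input = 4 + 10 = 14 dBV.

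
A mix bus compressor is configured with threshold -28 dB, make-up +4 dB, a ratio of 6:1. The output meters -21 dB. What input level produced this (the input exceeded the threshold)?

-10 dB

Stripping the +4 dB make-up gives -25 dB at the gain stage.
That's 3 dB above the -28 dB threshold.
Input overshoot = R × output overshoot = 18 dB → input = -28 + 18 = -10 dB.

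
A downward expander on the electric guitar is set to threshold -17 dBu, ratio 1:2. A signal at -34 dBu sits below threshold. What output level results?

Below threshold, a 1:2 expander applies gain = (2−1)×(T − x) of attenuation.
(2−1) × 17 = 17 dB, so output = -34 − 17 = -51 dBu.

-51 dBu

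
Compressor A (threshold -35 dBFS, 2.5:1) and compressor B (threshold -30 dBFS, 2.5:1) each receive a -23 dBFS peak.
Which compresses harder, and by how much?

A: GR = 12 − 12/2.5 = 7.2 dB.
B: GR = 7 − 7/2.5 = 4.2 dB.
A applies 3 dB more gain reduction.

A, by 3 dB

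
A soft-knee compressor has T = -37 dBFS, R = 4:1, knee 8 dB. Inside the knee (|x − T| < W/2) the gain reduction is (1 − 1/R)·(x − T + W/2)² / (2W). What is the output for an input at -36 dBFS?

x − T + W/2 = -36 − (-37) + 4 = 5.
GR = (1 − 1/4) × 5² / 16 = 0.75 × 25 / 16 = 1.171875 dB.
Output = -36 − 1.171875 = -37.171875 dBFS.

-37.171875 dBFS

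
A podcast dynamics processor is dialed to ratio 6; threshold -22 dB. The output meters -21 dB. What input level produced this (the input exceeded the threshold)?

-16 dB

The compressed level sits -21 − (-22) = 1 dB over threshold.
Input overshoot = R × output overshoot = 6 dB → input = -22 + 6 = -16 dB.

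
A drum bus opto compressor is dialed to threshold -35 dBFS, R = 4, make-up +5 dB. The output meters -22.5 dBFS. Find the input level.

-5 dBFS

Remove make-up: -22.5 − 5 = -27.5 dBFS.
That's 7.5 dB above the -35 dBFS threshold.
Undo the ratio: input overshoot = 7.5 × 4 = 30 dB, giving input = -5 dBFS.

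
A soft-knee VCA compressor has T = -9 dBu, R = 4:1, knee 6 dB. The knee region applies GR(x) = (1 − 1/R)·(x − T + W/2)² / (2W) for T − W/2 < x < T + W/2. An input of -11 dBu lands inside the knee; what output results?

-11.0625 dBu

x − T + W/2 = -11 − (-9) + 3 = 1.
GR = (1 − 1/4) × 1² / 12 = 0.75 × 1 / 12 = 0.0625 dB.
Output = -11 − 0.0625 = -11.0625 dBu.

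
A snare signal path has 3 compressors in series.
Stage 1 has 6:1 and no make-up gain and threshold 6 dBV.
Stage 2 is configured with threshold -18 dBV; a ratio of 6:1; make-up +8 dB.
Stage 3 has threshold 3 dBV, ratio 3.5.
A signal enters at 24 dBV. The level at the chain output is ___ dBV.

-5.5 dBV

Stage 1: overshoot 18 dB → 18/6 = 3 dB → 9 dBV.
Stage 2: 27 dB above -18 dBV, reduced 6:1 to 4.5 dB above → -13.5 dBV; +8 dB make-up → -5.5 dBV.
Stage 3: below threshold (-5.5 ≤ 3); passes unchanged; output -5.5 dBV.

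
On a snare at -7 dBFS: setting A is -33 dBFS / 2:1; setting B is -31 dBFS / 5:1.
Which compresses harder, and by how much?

B, by 6.2 dB

A: 26 dB over, compressed to 13 dB over, so 13 dB of GR.
B: 24 dB over, compressed to 4.8 dB over, so 19.2 dB of GR.
B applies 6.2 dB more gain reduction.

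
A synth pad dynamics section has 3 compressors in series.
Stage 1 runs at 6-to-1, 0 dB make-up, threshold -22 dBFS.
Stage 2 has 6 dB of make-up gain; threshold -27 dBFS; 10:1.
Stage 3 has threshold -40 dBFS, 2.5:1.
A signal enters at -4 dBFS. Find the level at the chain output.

-32.08 dBFS

Stage 1: overshoot 18 dB → 18/6 = 3 dB → -19 dBFS.
Stage 2: overshoot 8 dB → 8/10 = 0.8 dB → -26.2 dBFS; +6 dB make-up → -20.2 dBFS.
Stage 3: overshoot 19.8 dB → 19.8/2.5 = 7.92 dB → -32.08 dBFS.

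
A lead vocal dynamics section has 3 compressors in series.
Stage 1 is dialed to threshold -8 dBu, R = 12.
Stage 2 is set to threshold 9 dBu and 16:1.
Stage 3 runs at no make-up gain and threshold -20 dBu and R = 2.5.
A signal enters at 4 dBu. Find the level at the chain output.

-14.8 dBu

Stage 1: 12 dB above -8 dBu, reduced 12:1 to 1 dB above → -7 dBu.
Stage 2: below threshold (-7 ≤ 9); passes unchanged; output -7 dBu.
Stage 3: -7 dBu is 13 dB over -20 dBu; at 2.5:1 that becomes 5.2 dB over, giving -14.8 dBu.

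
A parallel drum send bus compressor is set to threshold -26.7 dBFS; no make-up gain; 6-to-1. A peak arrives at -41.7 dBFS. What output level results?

-41.7 dBFS

-41.7 dBFS is 15 dB below the -26.7 dBFS threshold, so no gain reduction is applied.
Output = input = -41.7 dBFS.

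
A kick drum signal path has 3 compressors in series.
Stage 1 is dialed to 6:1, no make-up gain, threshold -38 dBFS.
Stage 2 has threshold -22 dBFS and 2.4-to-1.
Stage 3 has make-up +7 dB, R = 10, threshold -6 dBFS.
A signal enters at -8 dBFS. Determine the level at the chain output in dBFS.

-26 dBFS

Stage 1: -8 dBFS is 30 dB over -38 dBFS; at 6:1 that becomes 5 dB over, giving -33 dBFS.
Stage 2: below threshold (-33 ≤ -22); passes unchanged; output -33 dBFS.
Stage 3: below threshold (-33 ≤ -6); passes unchanged; make-up brings it to -26 dBFS.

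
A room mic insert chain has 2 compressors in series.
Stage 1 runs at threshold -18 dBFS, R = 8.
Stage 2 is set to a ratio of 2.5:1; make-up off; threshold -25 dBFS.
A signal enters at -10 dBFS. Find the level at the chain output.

Stage 1: overshoot 8 dB → 8/8 = 1 dB → -17 dBFS.
Stage 2: 8 dB above -25 dBFS, reduced 2.5:1 to 3.2 dB above → -21.8 dBFS.

-21.8 dBFS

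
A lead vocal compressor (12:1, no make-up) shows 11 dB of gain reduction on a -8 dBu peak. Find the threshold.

Gain reduction = -8 − (-19) = 11 dB; output overshoot = GR / (R − 1) = 11 / 11 = 1 dB.
Threshold = output − output overshoot = -19 − 1 = -20 dBu.

-20 dBu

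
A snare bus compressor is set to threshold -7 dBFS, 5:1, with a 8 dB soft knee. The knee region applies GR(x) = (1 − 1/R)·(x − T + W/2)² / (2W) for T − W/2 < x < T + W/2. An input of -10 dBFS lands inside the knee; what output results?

x − T + W/2 = -10 − (-7) + 4 = 1.
GR = (1 − 1/5) × 1² / 16 = 0.8 × 1 / 16 = 0.05 dB.
Output = -10 − 0.05 = -10.05 dBFS.

-10.05 dBFS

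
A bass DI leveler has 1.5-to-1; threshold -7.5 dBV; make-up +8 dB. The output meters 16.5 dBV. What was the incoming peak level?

16.5 dBV

Stripping the +8 dB make-up gives 8.5 dBV at the gain stage.
The compressed level sits 8.5 − (-7.5) = 16 dB over threshold.
Before 1.5:1 compression the overshoot was 16 × 1.5 = 24 dB, so input = -7.5 + 24 = 16.5 dBV.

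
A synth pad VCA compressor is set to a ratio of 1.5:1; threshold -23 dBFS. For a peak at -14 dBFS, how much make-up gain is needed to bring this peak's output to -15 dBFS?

2 dB

Overshoot 9 dB → 9/1.5 = 6 dB after compression, so the compressed level is -23 + 6 = -17 dBFS.
Make-up = target − compressed = -15 − (-17) = 2 dB.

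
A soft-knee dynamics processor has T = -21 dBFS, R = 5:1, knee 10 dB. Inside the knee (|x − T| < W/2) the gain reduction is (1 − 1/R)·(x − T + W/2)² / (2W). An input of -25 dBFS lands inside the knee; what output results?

x − T + W/2 = -25 − (-21) + 5 = 1.
GR = (1 − 1/5) × 1² / 20 = 0.8 × 1 / 20 = 0.04 dB.
Output = -25 − 0.04 = -25.04 dBFS.

-25.04 dBFS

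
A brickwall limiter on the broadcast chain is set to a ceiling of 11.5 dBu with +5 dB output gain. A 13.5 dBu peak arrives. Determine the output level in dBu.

16.5 dBu

A brickwall limiter is an ∞:1 compressor: any input above the ceiling is clamped to 11.5 dBu.
Output gain then adds 5 dB: 11.5 + 5 = 16.5 dBu.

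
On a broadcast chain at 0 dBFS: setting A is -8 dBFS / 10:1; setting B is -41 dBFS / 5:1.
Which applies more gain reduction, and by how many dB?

A: 8 dB over, compressed to 0.8 dB over, so 7.2 dB of GR.
B: 41 dB over, compressed to 8.2 dB over, so 32.8 dB of GR.
Difference: 25.6 dB in favour of B.

B, by 25.6 dB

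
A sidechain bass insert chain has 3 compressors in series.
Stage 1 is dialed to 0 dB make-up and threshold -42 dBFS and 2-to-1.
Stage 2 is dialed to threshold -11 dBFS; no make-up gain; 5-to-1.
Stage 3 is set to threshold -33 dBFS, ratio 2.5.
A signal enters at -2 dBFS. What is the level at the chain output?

Stage 1: overshoot 40 dB → 40/2 = 20 dB → -22 dBFS.
Stage 2: -22 dBFS ≤ -11 dBFS, so stage 2 doesn't engage; output -22 dBFS.
Stage 3: -22 dBFS is 11 dB over -33 dBFS; at 2.5:1 that becomes 4.4 dB over, giving -28.6 dBFS.

-28.6 dBFS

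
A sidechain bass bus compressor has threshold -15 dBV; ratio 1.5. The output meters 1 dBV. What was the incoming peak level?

9 dBV

That's 16 dB above the -15 dBV threshold.
Before 1.5:1 compression the overshoot was 16 × 1.5 = 24 dB, so input = -15 + 24 = 9 dBV.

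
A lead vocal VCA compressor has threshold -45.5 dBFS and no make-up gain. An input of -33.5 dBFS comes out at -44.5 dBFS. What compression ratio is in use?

Input overshoot = -33.5 − (-45.5) = 12 dB; output overshoot = -44.5 − (-45.5) = 1 dB.
Ratio = 12 / 1 = 12.

12:1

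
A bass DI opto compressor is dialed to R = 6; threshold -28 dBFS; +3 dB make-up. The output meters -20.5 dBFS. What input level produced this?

-1 dBFS

Before make-up, the level was -20.5 − 3 = -23.5 dBFS.
That's 4.5 dB above the -28 dBFS threshold.
Undo the ratio: input overshoot = 4.5 × 6 = 27 dB, giving input = -1 dBFS.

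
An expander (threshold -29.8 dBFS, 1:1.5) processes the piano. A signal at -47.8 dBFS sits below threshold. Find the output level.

-56.8 dBFS

Below threshold, a 1:1.5 expander applies gain = (1.5−1)×(T − x) of attenuation.
(1.5−1) × 18 = 9 dB, so output = -47.8 − 9 = -56.8 dBFS.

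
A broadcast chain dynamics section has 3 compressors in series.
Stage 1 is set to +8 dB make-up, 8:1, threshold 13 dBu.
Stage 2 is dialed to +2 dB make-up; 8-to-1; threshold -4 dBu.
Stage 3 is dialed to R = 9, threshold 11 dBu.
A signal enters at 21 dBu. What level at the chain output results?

1.25 dBu

Stage 1: overshoot 8 dB → 8/8 = 1 dB → 14 dBu; +8 dB make-up → 22 dBu.
Stage 2: 26 dB above -4 dBu, reduced 8:1 to 3.25 dB above → -0.75 dBu; +2 dB make-up → 1.25 dBu.
Stage 3: 1.25 dBu ≤ 11 dBu, so stage 3 doesn't engage; output 1.25 dBu.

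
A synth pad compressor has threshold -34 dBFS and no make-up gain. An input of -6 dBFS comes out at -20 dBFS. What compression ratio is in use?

2:1

Input overshoot = -6 − (-34) = 28 dB; output overshoot = -20 − (-34) = 14 dB.
Ratio = 28 / 14 = 2.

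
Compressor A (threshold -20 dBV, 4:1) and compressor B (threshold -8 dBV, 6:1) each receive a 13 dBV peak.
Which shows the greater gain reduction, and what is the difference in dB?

A, by 7.25 dB

A: 33 dB over, compressed to 8.25 dB over, so 24.75 dB of GR.
B: 21 dB over, compressed to 3.5 dB over, so 17.5 dB of GR.
A reduces 7.25 dB more.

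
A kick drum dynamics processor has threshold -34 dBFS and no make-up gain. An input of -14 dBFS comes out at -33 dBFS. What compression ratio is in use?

20:1

Input overshoot = -14 − (-34) = 20 dB; output overshoot = -33 − (-34) = 1 dB.
Ratio = 20 / 1 = 20.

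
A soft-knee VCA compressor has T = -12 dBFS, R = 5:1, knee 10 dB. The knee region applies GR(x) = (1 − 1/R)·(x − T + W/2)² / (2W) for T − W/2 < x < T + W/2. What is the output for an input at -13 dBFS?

-13.64 dBFS

x − T + W/2 = -13 − (-12) + 5 = 4.
GR = (1 − 1/5) × 4² / 20 = 0.8 × 16 / 20 = 0.64 dB.
Output = -13 − 0.64 = -13.64 dBFS.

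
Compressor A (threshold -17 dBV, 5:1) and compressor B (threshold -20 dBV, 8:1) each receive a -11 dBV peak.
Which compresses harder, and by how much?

B, by 3.075 dB

A: overshoot 6 dB → output overshoot 1.2 dB → GR 4.8 dB.
B: overshoot 9 dB → output overshoot 1.125 dB → GR 7.875 dB.
B reduces 3.075 dB more.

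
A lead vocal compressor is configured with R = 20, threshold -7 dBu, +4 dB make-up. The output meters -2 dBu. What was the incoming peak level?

13 dBu

Stripping the +4 dB make-up gives -6 dBu at the gain stage.
Post-compression overshoot = -6 − (-7) = 1 dB.
Before 20:1 compression the overshoot was 1 × 20 = 20 dB, so input = -7 + 20 = 13 dBu.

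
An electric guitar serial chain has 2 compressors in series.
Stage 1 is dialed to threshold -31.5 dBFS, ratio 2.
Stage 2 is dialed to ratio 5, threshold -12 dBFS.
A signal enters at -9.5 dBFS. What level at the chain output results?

-20.5 dBFS

Stage 1: overshoot 22 dB → 22/2 = 11 dB → -20.5 dBFS.
Stage 2: below threshold (-20.5 ≤ -12); passes unchanged; output -20.5 dBFS.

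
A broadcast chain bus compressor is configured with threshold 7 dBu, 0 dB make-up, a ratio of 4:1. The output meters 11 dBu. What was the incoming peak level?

That's 4 dB above the 7 dBu threshold.
Input overshoot = R × output overshoot = 16 dB → input = 7 + 16 = 23 dBu.

23 dBu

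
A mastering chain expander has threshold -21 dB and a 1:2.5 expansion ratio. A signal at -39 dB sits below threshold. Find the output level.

Undershoot = (-21) − (-39) = 18 dB.
At 1:2.5, that expands to 45 dB under threshold.
Output = -21 − 45 = -66 dB.

-66 dB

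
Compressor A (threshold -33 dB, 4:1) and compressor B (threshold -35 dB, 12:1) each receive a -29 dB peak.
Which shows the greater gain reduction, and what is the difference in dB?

B, by 2.5 dB

A: GR = 4 − 4/4 = 3 dB.
B: GR = 6 − 6/12 = 5.5 dB.
Difference: 2.5 dB in favour of B.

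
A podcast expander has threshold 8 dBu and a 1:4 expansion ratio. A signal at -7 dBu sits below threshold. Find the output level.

-52 dBu

Undershoot = 8 − (-7) = 15 dB.
At 1:4, that expands to 60 dB under threshold.
Output = 8 − 60 = -52 dBu.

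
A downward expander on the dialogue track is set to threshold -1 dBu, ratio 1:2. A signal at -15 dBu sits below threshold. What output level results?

-29 dBu

The input is 14 dB below the -1 dBu threshold.
A 1:2 expander multiplies undershoot by 2: 14 × 2 = 28 dB below threshold.
Output = -1 − 28 = -29 dBu.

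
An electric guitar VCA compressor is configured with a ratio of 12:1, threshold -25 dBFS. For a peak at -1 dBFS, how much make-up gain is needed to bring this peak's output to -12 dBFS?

11 dB

Without make-up, output = threshold + overshoot/12 = -25 + 2 = -23 dBFS.
Gap to target: 11 dB.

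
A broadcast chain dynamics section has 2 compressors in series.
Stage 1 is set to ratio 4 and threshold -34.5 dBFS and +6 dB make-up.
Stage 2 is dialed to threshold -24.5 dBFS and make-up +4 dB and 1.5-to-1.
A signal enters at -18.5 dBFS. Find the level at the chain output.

Stage 1: 16 dB above -34.5 dBFS, reduced 4:1 to 4 dB above → -30.5 dBFS; +6 dB make-up → -24.5 dBFS.
Stage 2: -24.5 dBFS ≤ -24.5 dBFS, so stage 2 doesn't engage; make-up brings it to -20.5 dBFS.

-20.5 dBFS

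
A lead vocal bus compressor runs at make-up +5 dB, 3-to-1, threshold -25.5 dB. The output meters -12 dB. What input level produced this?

0 dB

Before make-up, the level was -12 − 5 = -17 dB.
That's 8.5 dB above the -25.5 dB threshold.
Before 3:1 compression the overshoot was 8.5 × 3 = 25.5 dB, so input = -25.5 + 25.5 = 0 dB.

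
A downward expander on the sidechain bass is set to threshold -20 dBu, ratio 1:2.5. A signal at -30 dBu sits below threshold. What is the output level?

-45 dBu

Undershoot = (-20) − (-30) = 10 dB.
At 1:2.5, that expands to 25 dB under threshold.
Output = -20 − 25 = -45 dBu.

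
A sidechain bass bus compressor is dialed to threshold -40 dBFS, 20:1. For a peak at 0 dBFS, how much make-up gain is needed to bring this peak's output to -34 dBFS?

The peak compresses to -40 + 40/20 = -38 dBFS.
To reach -34 dBFS requires -34 − (-38) = 4 dB of make-up.

4 dB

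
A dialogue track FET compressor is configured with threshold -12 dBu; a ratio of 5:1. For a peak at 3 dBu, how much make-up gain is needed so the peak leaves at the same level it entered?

12 dB

Overshoot 15 dB → 15/5 = 3 dB after compression, so the compressed level is -12 + 3 = -9 dBu.
Make-up = target − compressed = 3 − (-9) = 12 dB.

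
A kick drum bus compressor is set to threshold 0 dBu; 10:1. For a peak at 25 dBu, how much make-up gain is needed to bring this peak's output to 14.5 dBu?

The peak compresses to 0 + 25/10 = 2.5 dBu.
To reach 14.5 dBu requires 14.5 − 2.5 = 12 dB of make-up.

12 dB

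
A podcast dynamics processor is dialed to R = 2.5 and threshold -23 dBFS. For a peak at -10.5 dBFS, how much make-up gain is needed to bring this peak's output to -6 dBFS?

12 dB

Overshoot 12.5 dB → 12.5/2.5 = 5 dB after compression, so the compressed level is -23 + 5 = -18 dBFS.
Make-up = target − compressed = -6 − (-18) = 12 dB.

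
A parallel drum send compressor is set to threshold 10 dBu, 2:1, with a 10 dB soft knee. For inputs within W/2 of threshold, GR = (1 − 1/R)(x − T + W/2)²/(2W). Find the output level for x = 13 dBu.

x − T + W/2 = 13 − 10 + 5 = 8.
GR = (1 − 1/2) × 8² / 20 = 0.5 × 64 / 20 = 1.6 dB.
Output = 13 − 1.6 = 11.4 dBu.

11.4 dBu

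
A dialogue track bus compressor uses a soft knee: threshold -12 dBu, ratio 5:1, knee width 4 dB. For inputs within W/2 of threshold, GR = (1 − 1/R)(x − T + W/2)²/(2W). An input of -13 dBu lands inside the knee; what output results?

x − T + W/2 = -13 − (-12) + 2 = 1.
GR = (1 − 1/5) × 1² / 8 = 0.8 × 1 / 8 = 0.1 dB.
Output = -13 − 0.1 = -13.1 dBu.

-13.1 dBu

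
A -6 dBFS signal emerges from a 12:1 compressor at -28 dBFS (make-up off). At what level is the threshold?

Gain reduction = -6 − (-28) = 22 dB; output overshoot = GR / (R − 1) = 22 / 11 = 2 dB.
Threshold = output − output overshoot = -28 − 2 = -30 dBFS.

-30 dBFS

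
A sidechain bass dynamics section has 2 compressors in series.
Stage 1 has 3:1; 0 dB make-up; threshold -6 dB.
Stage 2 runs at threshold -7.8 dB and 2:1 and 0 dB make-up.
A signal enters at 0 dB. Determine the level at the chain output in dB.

-5.9 dB

Stage 1: 0 dB is 6 dB over -6 dB; at 3:1 that becomes 2 dB over, giving -4 dB.
Stage 2: -4 dB is 3.8 dB over -7.8 dB; at 2:1 that becomes 1.9 dB over, giving -5.9 dB.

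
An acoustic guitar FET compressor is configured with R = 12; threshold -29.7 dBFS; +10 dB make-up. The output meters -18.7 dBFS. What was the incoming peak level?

Stripping the +10 dB make-up gives -28.7 dBFS at the gain stage.
Post-compression overshoot = -28.7 − (-29.7) = 1 dB.
Before 12:1 compression the overshoot was 1 × 12 = 12 dB, so input = -29.7 + 12 = -17.7 dBFS.

-17.7 dBFS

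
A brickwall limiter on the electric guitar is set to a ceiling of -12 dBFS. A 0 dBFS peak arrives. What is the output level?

A brickwall limiter is an ∞:1 compressor: any input above the ceiling is clamped to -12 dBFS.

-12 dBFS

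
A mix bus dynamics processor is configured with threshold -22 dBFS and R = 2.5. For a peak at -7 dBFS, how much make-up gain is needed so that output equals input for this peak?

Without make-up, output = threshold + overshoot/2.5 = -22 + 6 = -16 dBFS.
Gap to target: 9 dB.

9 dB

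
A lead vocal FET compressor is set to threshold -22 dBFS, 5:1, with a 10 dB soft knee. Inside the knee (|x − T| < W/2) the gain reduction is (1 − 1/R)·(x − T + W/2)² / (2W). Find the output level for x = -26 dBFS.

-26.04 dBFS

x − T + W/2 = -26 − (-22) + 5 = 1.
GR = (1 − 1/5) × 1² / 20 = 0.8 × 1 / 20 = 0.04 dB.
Output = -26 − 0.04 = -26.04 dBFS.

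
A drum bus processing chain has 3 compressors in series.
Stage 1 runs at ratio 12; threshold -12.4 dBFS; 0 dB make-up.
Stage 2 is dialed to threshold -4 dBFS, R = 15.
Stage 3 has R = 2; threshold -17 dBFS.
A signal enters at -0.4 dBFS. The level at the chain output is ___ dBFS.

Stage 1: -0.4 dBFS is 12 dB over -12.4 dBFS; at 12:1 that becomes 1 dB over, giving -11.4 dBFS.
Stage 2: -11.4 dBFS ≤ -4 dBFS, so stage 2 doesn't engage; output -11.4 dBFS.
Stage 3: 5.6 dB above -17 dBFS, reduced 2:1 to 2.8 dB above → -14.2 dBFS.

-14.2 dBFS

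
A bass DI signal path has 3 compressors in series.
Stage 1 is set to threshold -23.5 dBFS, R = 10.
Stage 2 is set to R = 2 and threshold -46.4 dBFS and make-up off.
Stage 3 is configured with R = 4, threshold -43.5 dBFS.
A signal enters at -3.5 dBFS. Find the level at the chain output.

Stage 1: overshoot 20 dB → 20/10 = 2 dB → -21.5 dBFS.
Stage 2: 24.9 dB above -46.4 dBFS, reduced 2:1 to 12.45 dB above → -33.95 dBFS.
Stage 3: 9.55 dB above -43.5 dBFS, reduced 4:1 to 2.3875 dB above → -41.1125 dBFS.

-41.1125 dBFS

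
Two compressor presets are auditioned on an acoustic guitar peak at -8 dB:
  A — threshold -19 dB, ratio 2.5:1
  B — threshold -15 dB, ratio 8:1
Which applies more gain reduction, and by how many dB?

A, by 0.475 dB

A: overshoot 11 dB → output overshoot 4.4 dB → GR 6.6 dB.
B: overshoot 7 dB → output overshoot 0.875 dB → GR 6.125 dB.
A reduces 0.475 dB more.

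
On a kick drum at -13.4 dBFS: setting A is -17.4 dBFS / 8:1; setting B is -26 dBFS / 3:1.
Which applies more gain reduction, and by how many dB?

B, by 4.9 dB

A: overshoot 4 dB → output overshoot 0.5 dB → GR 3.5 dB.
B: overshoot 12.6 dB → output overshoot 4.2 dB → GR 8.4 dB.
B applies 4.9 dB more gain reduction.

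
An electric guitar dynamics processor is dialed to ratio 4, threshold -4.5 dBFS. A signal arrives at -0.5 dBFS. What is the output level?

-3.5 dBFS

The input is 4 dB above the -4.5 dBFS threshold.
4:1 compression reduces that to 4/4 = 1 dB over.
That puts the output at -3.5 dBFS.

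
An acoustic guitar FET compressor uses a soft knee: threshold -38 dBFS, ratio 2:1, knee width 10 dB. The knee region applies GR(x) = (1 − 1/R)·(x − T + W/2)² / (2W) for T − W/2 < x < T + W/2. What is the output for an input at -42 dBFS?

x − T + W/2 = -42 − (-38) + 5 = 1.
GR = (1 − 1/2) × 1² / 20 = 0.5 × 1 / 20 = 0.025 dB.
Output = -42 − 0.025 = -42.025 dBFS.

-42.025 dBFS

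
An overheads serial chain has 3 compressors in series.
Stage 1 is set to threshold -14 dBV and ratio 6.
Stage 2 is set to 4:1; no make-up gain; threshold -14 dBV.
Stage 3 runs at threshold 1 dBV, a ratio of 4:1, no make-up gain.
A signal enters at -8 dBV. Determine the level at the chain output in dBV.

-13.75 dBV

Stage 1: -8 dBV is 6 dB over -14 dBV; at 6:1 that becomes 1 dB over, giving -13 dBV.
Stage 2: overshoot 1 dB → 1/4 = 0.25 dB → -13.75 dBV.
Stage 3: -13.75 dBV ≤ 1 dBV, so stage 3 doesn't engage; output -13.75 dBV.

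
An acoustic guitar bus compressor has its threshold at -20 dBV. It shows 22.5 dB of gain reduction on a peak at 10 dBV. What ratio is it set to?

4:1

Input overshoot = 10 − (-20) = 30 dB.
Output overshoot = 30 − 22.5 = 7.5 dB.
Ratio = input overshoot / output overshoot = 30 / 7.5 = 4.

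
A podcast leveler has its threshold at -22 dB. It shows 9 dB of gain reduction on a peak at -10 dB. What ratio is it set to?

Input overshoot = -10 − (-22) = 12 dB.
Output overshoot = 12 − 9 = 3 dB.
Ratio = input overshoot / output overshoot = 12 / 3 = 4.

4:1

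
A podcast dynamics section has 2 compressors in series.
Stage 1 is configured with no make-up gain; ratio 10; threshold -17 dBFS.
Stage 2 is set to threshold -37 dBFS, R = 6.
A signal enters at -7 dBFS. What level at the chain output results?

-33.5 dBFS

Stage 1: -7 dBFS is 10 dB over -17 dBFS; at 10:1 that becomes 1 dB over, giving -16 dBFS.
Stage 2: -16 dBFS is 21 dB over -37 dBFS; at 6:1 that becomes 3.5 dB over, giving -33.5 dBFS.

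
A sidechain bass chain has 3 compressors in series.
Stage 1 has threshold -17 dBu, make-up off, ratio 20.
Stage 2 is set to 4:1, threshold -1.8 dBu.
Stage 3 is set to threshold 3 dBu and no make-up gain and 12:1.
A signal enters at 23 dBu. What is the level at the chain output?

Stage 1: 40 dB above -17 dBu, reduced 20:1 to 2 dB above → -15 dBu.
Stage 2: -15 dBu is at or below the -1.8 dBu threshold — no compression; output -15 dBu.
Stage 3: -15 dBu is at or below the 3 dBu threshold — no compression; output -15 dBu.

-15 dBu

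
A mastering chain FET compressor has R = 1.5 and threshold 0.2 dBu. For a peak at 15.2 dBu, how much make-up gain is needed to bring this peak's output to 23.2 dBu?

13 dB

Overshoot 15 dB → 15/1.5 = 10 dB after compression, so the compressed level is 0.2 + 10 = 10.2 dBu.
Make-up = target − compressed = 23.2 − 10.2 = 13 dB.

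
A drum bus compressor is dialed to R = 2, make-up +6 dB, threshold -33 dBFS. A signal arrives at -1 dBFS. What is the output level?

-11 dBFS

The input is 32 dB above the -33 dBFS threshold.
The 32 dB excess becomes 16 dB after 2:1 reduction.
Output = -33 + 16 = -17 dBFS; make-up adds 6 dB, giving -11 dBFS.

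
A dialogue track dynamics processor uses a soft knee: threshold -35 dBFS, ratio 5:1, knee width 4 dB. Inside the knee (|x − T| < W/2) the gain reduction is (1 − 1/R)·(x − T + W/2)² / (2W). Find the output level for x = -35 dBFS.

-35.4 dBFS

x − T + W/2 = -35 − (-35) + 2 = 2.
GR = (1 − 1/5) × 2² / 8 = 0.8 × 4 / 8 = 0.4 dB.
Output = -35 − 0.4 = -35.4 dBFS.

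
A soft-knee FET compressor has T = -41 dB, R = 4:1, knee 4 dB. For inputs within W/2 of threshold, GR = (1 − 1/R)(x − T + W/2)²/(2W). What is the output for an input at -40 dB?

x − T + W/2 = -40 − (-41) + 2 = 3.
GR = (1 − 1/4) × 3² / 8 = 0.75 × 9 / 8 = 0.84375 dB.
Output = -40 − 0.84375 = -40.84375 dB.

-40.84375 dB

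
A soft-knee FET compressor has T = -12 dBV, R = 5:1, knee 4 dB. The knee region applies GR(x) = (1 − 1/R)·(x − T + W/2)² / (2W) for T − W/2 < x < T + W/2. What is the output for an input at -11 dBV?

x − T + W/2 = -11 − (-12) + 2 = 3.
GR = (1 − 1/5) × 3² / 8 = 0.8 × 9 / 8 = 0.9 dB.
Output = -11 − 0.9 = -11.9 dBV.

-11.9 dBV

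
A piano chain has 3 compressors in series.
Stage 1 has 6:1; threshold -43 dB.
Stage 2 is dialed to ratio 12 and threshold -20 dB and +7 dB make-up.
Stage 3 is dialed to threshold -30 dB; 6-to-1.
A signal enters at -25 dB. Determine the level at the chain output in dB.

Stage 1: overshoot 18 dB → 18/6 = 3 dB → -40 dB.
Stage 2: below threshold (-40 ≤ -20); passes unchanged; make-up brings it to -33 dB.
Stage 3: below threshold (-33 ≤ -30); passes unchanged; output -33 dB.

-33 dB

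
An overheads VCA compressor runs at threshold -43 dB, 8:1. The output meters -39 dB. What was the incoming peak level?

Post-compression overshoot = -39 − (-43) = 4 dB.
Undo the ratio: input overshoot = 4 × 8 = 32 dB, giving input = -11 dB.

-11 dB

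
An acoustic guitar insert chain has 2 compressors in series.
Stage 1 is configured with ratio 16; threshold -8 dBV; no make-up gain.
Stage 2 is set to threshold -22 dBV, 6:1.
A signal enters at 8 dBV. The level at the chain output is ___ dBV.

Stage 1: 8 dBV is 16 dB over -8 dBV; at 16:1 that becomes 1 dB over, giving -7 dBV.
Stage 2: 15 dB above -22 dBV, reduced 6:1 to 2.5 dB above → -19.5 dBV.

-19.5 dBV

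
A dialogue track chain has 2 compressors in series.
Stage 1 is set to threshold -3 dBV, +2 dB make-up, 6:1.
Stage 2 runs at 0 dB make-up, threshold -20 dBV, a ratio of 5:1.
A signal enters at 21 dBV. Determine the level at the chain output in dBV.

-15.4 dBV

Stage 1: 24 dB above -3 dBV, reduced 6:1 to 4 dB above → 1 dBV; +2 dB make-up → 3 dBV.
Stage 2: 3 dBV is 23 dB over -20 dBV; at 5:1 that becomes 4.6 dB over, giving -15.4 dBV.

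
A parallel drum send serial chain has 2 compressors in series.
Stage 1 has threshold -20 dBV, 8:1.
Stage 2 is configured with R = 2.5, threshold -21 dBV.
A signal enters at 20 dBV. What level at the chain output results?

Stage 1: 40 dB above -20 dBV, reduced 8:1 to 5 dB above → -15 dBV.
Stage 2: 6 dB above -21 dBV, reduced 2.5:1 to 2.4 dB above → -18.6 dBV.

-18.6 dBV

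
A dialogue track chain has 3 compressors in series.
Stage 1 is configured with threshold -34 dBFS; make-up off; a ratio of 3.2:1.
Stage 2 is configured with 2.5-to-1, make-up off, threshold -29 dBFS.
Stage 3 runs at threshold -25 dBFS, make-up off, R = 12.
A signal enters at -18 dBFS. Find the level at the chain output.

Stage 1: overshoot 16 dB → 16/3.2 = 5 dB → -29 dBFS.
Stage 2: -29 dBFS is at or below the -29 dBFS threshold — no compression; output -29 dBFS.
Stage 3: -29 dBFS ≤ -25 dBFS, so stage 3 doesn't engage; output -29 dBFS.

-29 dBFS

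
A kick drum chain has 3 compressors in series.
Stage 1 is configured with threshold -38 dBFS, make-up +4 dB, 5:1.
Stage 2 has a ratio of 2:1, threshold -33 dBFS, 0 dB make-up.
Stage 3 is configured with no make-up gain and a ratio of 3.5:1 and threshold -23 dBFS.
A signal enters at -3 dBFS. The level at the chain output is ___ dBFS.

-30 dBFS

Stage 1: overshoot 35 dB → 35/5 = 7 dB → -31 dBFS; +4 dB make-up → -27 dBFS.
Stage 2: -27 dBFS is 6 dB over -33 dBFS; at 2:1 that becomes 3 dB over, giving -30 dBFS.
Stage 3: -30 dBFS is at or below the -23 dBFS threshold — no compression; output -30 dBFS.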